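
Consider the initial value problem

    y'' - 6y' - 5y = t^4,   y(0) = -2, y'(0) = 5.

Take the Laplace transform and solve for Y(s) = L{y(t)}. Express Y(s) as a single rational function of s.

Y(s) = (-2*s^6 + 17*s^5 + 24)/(s^7 - 6*s^6 - 5*s^5)

Laplace-transform each side.
The derivative rules (L{y''} = s^2 Y - s·y(0) - y'(0) and L{y'} = sY - y(0), with y(0) = -2, y'(0) = 5) turn the left side into (s^2 - 6*s - 5)Y - (-2*s + 17).
The right side is L{t^4} = 24/s^5.
So (s^2 - 6*s - 5)Y = 24/s^5 + (-2*s + 17).
Solve for Y(s) and write it as one ratio of polynomials.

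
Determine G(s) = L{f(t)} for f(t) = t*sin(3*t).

G(s) = 6*s/(s^2 + 9)^2

L{sin(3t)} = 3/(s^2 + 9).
Then apply L{t·g(t)} = -d/ds[H(s)] with H(s) = 3/(s^2 + 9):
differentiating 1 time and applying the sign gives 6*s/(s^2 + 9)^2.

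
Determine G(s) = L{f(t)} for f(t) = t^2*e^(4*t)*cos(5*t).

L{cos(5t)} = s/(s^2 + 25).
Multiplying by e^(4t) shifts s → s - 4, so L{e^(4*t)*cos(5*t)} = (s - 4)/((s - 4)^2 + 25).
Then apply L{t^2·g(t)} = (-1)^2 d^2/ds^2[H(s)] with H(s) = (s - 4)/((s - 4)^2 + 25):
differentiating 2 times and applying the sign gives 2*(s - 4)*(s^2 - 8*s - 59)/(s^2 - 8*s + 41)^3.

G(s) = 2*(s - 4)*(s^2 - 8*s - 59)/(s^2 - 8*s + 41)^3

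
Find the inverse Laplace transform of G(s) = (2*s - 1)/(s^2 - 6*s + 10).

Complete the square in the denominator: s^2 - 6*s + 10 = (s - 3)^2 + 1^2.
Split the numerator to match: 2*s - 1 = 2·(s - 3) + 5·1.
Invert each term: 2·(s - 3)/((s - 3)^2 + 1) ↔ 2e^(3t)cos(t); 5·1/((s - 3)^2 + 1) ↔ 5e^(3t)sin(t).

5*exp(3*t)*sin(t) + 2*exp(3*t)*cos(t)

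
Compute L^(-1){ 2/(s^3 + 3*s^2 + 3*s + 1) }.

t^2*exp(-t)

Rewrite the denominator: s^3 + 3*s^2 + 3*s + 1 = (s + 1)^3.
The form in (s + 1) signals a first-shifting-theorem factor e^(-t).
Since L{t^2} = 2!/s^3 = 2/s^3, the inverse is t^2*e^(-t).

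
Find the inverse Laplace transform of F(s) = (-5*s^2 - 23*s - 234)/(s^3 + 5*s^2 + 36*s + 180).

Factor the denominator: s^3 + 5*s^2 + 36*s + 180 = (s + 5)*(s^2 + 36).
Partial fraction decomposition gives [-4/(s + 5)] + [-s/(s^2 + 36)] + [-18/(s^2 + 36)].
Invert each term: -4/(s + 5) ↔ -4e^(-5t); -1·s/(s^2 + 36) ↔ -cos(6t); -3·6/(s^2 + 36) ↔ -3sin(6t).

-3*sin(6*t) - cos(6*t) - 4*exp(-5*t)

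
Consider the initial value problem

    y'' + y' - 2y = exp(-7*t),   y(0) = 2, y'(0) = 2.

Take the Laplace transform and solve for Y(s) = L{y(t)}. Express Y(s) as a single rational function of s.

Y(s) = (2*s^2 + 18*s + 29)/(s^3 + 8*s^2 + 5*s - 14)

Laplace-transform each side.
With L{y''} = s^2 Y - s·y(0) - y'(0) and L{y'} = sY - y(0), with y(0) = 2, y'(0) = 2: the LHS transforms to (s^2 + s - 2)Y - (2*s + 4).
The right side is L{exp(-7*t)} = 1/(s + 7).
So (s^2 + s - 2)Y = 1/(s + 7) + (2*s + 4).
Divide through and combine into a single rational function.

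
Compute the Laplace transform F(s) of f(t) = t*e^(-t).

L{e^(-t)} = 1/(s + 1).
Then apply L{t·g(t)} = -d/ds[G(s)] with G(s) = 1/(s + 1):
differentiating 1 time and applying the sign gives (s + 1)^(-2).

F(s) = (s + 1)^(-2)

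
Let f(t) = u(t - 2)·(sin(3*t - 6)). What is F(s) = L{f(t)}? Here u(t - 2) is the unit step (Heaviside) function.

F(s) = 3*exp(-2*s)/(s^2 + 9)

By the second shifting theorem, L{u(t - c)·g(t - c)} = e^(-cs)·G(s) with c = 2 and G(s) = L{g(t)}.
L{sin(3t)} = 3/(s^2 + 9).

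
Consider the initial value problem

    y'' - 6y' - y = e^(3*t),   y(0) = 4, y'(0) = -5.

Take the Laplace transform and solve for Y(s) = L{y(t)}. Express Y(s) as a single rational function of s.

Y(s) = (4*s^2 - 41*s + 88)/(s^3 - 9*s^2 + 17*s + 3)

Laplace-transform each side.
Using L{y''} = s^2 Y - s·y(0) - y'(0) and L{y'} = sY - y(0), with y(0) = 4, y'(0) = -5, the left side becomes (s^2 - 6*s - 1)Y - (4*s - 29).
The right side is L{e^(3*t)} = 1/(s - 3).
So (s^2 - 6*s - 1)Y = 1/(s - 3) + (4*s - 29).
Isolate Y and clear denominators.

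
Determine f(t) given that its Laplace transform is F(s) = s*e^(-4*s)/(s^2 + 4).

The factor e^(-4s) signals a time shift by c = 4 (second shifting theorem).
L{cos(2t)} = s/(s^2 + 4), so L^-1{s/(s^2 + 4)} = cos(2*t).
Hence the inverse is u(t - 4) times that function evaluated at t - 4.

f(t) = Heaviside(t - 4)*(cos(2*t - 8))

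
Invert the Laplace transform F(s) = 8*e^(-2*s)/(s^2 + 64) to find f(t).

f(t) = Heaviside(t - 2)*(sin(8*t - 16))

The factor e^(-2s) signals a time shift by c = 2 (second shifting theorem).
L{sin(8t)} = 8/(s^2 + 64), so L^-1{8/(s^2 + 64)} = sin(8*t).
Hence the inverse is u(t - 2) times that function evaluated at t - 2.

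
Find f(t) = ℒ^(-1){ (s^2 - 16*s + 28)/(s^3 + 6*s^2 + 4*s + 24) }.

Factor the denominator: s^3 + 6*s^2 + 4*s + 24 = (s + 6)*(s^2 + 4).
Partial fraction decomposition gives [4/(s + 6)] + [-3*s/(s^2 + 4)] + [2/(s^2 + 4)].
Invert each term: 4/(s + 6) ↔ 4e^(-6t); -3·s/(s^2 + 4) ↔ -3cos(2t); 1·2/(s^2 + 4) ↔ sin(2t).

f(t) = sin(2*t) - 3*cos(2*t) + 4*exp(-6*t)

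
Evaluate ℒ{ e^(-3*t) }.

1/(s + 3)

L{e^(-3t)} = 1/(s + 3).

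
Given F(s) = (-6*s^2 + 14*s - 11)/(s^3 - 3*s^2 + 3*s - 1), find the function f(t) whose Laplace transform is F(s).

Factor the denominator: s^3 - 3*s^2 + 3*s - 1 = (s - 1)^3.
Partial fraction decomposition gives [-6/(s - 1)] + [2/(s - 1)^2] + [-3/(s - 1)^3].
Invert each term: -6/(s - 1) ↔ -6e^(t); 2/(s - 1)^2 ↔ 2t·e^(t); -3/(s - 1)^3 ↔ (-3/2)t^2·e^(t).

f(t) = -3*t^2*exp(t)/2 + 2*t*exp(t) - 6*exp(t)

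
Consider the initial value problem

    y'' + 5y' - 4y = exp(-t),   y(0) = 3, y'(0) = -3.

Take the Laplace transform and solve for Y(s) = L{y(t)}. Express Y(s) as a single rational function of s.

Y(s) = (3*s^2 + 15*s + 13)/(s^3 + 6*s^2 + s - 4)

Laplace-transform each side.
Using L{y''} = s^2 Y - s·y(0) - y'(0) and L{y'} = sY - y(0), with y(0) = 3, y'(0) = -3, the left side becomes (s^2 + 5*s - 4)Y - (3*s + 12).
The right side is L{exp(-t)} = 1/(s + 1).
So (s^2 + 5*s - 4)Y = 1/(s + 1) + (3*s + 12).
Solve for Y(s) and write it as one ratio of polynomials.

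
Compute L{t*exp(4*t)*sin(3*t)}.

L{sin(3t)} = 3/(s^2 + 9).
Multiplying by e^(4t) shifts s → s - 4, so L{exp(4*t)*sin(3*t)} = 3/((s - 4)^2 + 9).
Then apply L{t·g(t)} = -d/ds[G(s)] with G(s) = 3/((s - 4)^2 + 9):
differentiating 1 time and applying the sign gives 6*(s - 4)/(s^2 - 8*s + 25)^2.

6*(s - 4)/(s^2 - 8*s + 25)^2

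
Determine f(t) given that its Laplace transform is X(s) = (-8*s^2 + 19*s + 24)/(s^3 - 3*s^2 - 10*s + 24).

Factor the denominator: s^3 - 3*s^2 - 10*s + 24 = (s - 4)*(s - 2)*(s + 3).
Partial fraction decomposition gives [-3/(s - 2)] + [-3/(s + 3)] + [-2/(s - 4)].
Invert each term: -3/(s - 2) ↔ -3e^(2t); -3/(s + 3) ↔ -3e^(-3t); -2/(s - 4) ↔ -2e^(4t).

f(t) = -2*exp(4*t) - 3*exp(2*t) - 3*exp(-3*t)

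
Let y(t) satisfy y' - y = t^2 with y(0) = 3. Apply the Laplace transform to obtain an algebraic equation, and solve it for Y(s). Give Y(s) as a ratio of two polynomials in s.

Transform both sides with L{·}.
Using L{y'} = sY - y(0) = sY - 3, the left side becomes (s - 1)Y - (3).
The right side is L{t^2} = 2/s^3.
So (s - 1)Y = 2/s^3 + (3).
Divide through and combine into a single rational function.

Y(s) = (3*s^3 + 2)/(s^4 - s^3)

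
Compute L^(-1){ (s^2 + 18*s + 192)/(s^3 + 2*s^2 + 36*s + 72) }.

Factor the denominator: s^3 + 2*s^2 + 36*s + 72 = (s + 2)*(s^2 + 36).
Partial fraction decomposition gives [4/(s + 2)] + [-3*s/(s^2 + 36)] + [24/(s^2 + 36)].
Invert each term: 4/(s + 2) ↔ 4e^(-2t); -3·s/(s^2 + 36) ↔ -3cos(6t); 4·6/(s^2 + 36) ↔ 4sin(6t).

4*sin(6*t) - 3*cos(6*t) + 4*exp(-2*t)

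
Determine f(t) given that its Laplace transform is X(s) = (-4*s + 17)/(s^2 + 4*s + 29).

f(t) = 5*exp(-2*t)*sin(5*t) - 4*exp(-2*t)*cos(5*t)

Complete the square in the denominator: s^2 + 4*s + 29 = (s + 2)^2 + 5^2.
Split the numerator to match: -4*s + 17 = -4·(s + 2) + 5·5.
Invert each term: -4·(s + 2)/((s + 2)^2 + 25) ↔ -4e^(-2t)cos(5t); 5·5/((s + 2)^2 + 25) ↔ 5e^(-2t)sin(5t).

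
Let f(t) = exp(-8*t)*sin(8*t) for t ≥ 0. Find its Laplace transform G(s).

G(s) = 8/((s + 8)^2 + 64)

L{sin(8t)} = 8/(s^2 + 64).
By the first shifting theorem, multiplying by e^(-8t) replaces s with s + 8.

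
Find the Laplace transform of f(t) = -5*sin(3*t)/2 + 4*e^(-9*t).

-15/(2*(s^2 + 9)) + 4/(s + 9)

The transform is linear, so treat each term independently.
(4)·[L{e^(-9t)} = 1/(s + 9)]; (-5/2)·[L{sin(3t)} = 3/(s^2 + 9)].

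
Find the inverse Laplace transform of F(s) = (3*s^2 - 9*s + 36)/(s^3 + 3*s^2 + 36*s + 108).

-2*sin(6*t) + cos(6*t) + 2*exp(-3*t)

Factor the denominator: s^3 + 3*s^2 + 36*s + 108 = (s + 3)*(s^2 + 36).
Partial fraction decomposition gives [2/(s + 3)] + [s/(s^2 + 36)] + [-12/(s^2 + 36)].
Invert each term: 2/(s + 3) ↔ 2e^(-3t); 1·s/(s^2 + 36) ↔ cos(6t); -2·6/(s^2 + 36) ↔ -2sin(6t).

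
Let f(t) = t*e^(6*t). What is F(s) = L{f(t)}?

F(s) = (s - 6)^(-2)

L{t} = 1!/s^2 = 1/s^2.
By the first shifting theorem, multiplying by e^(6t) replaces s with s - 6.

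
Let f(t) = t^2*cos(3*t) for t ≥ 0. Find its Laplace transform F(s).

L{cos(3t)} = s/(s^2 + 9).
Then apply L{t^2·g(t)} = (-1)^2 d^2/ds^2[G(s)] with G(s) = s/(s^2 + 9):
differentiating 2 times and applying the sign gives 2*s*(s^2 - 27)/(s^2 + 9)^3.

F(s) = 2*s*(s^2 - 27)/(s^2 + 9)^3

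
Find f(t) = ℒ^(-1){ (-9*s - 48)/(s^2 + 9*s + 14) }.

Factor the denominator: s^2 + 9*s + 14 = (s + 2)*(s + 7).
Partial fraction decomposition gives [-6/(s + 2)] + [-3/(s + 7)].
Invert each term: -6/(s + 2) ↔ -6e^(-2t); -3/(s + 7) ↔ -3e^(-7t).

f(t) = -6*exp(-2*t) - 3*exp(-7*t)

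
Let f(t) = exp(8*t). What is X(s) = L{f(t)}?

L{e^(8t)} = 1/(s - 8).

X(s) = 1/(s - 8)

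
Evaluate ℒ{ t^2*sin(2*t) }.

4*(3*s^2 - 4)/(s^2 + 4)^3

L{sin(2t)} = 2/(s^2 + 4).
Then apply L{t^2·g(t)} = (-1)^2 d^2/ds^2[G(s)] with G(s) = 2/(s^2 + 4):
differentiating 2 times and applying the sign gives 4*(3*s^2 - 4)/(s^2 + 4)^3.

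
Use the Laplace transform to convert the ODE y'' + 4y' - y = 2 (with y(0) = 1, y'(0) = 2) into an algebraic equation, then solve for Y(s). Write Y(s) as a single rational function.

Y(s) = (s^2 + 6*s + 2)/(s^3 + 4*s^2 - s)

Apply the Laplace transform to the equation.
Using L{y''} = s^2 Y - s·y(0) - y'(0) and L{y'} = sY - y(0), with y(0) = 1, y'(0) = 2, the left side becomes (s^2 + 4*s - 1)Y - (s + 6).
The right side is L{2} = 2/s.
So (s^2 + 4*s - 1)Y = 2/s + (s + 6).
Divide through and combine into a single rational function.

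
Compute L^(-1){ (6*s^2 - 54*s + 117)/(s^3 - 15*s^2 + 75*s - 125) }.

Factor the denominator: s^3 - 15*s^2 + 75*s - 125 = (s - 5)^3.
Partial fraction decomposition gives [6/(s - 5)] + [6/(s - 5)^2] + [-3/(s - 5)^3].
Invert each term: 6/(s - 5) ↔ 6e^(5t); 6/(s - 5)^2 ↔ 6t·e^(5t); -3/(s - 5)^3 ↔ (-3/2)t^2·e^(5t).

-3*t^2*exp(5*t)/2 + 6*t*exp(5*t) + 6*exp(5*t)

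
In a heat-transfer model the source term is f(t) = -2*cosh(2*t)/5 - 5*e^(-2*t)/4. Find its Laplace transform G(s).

G(s) = -2*s/(5*(s^2 - 4)) - 5/(4*(s + 2))

The transform is linear, so treat each term independently.
(-2/5)·[L{cosh(2t)} = s/(s^2 - 4)]; (-5/4)·[L{e^(-2t)} = 1/(s + 2)].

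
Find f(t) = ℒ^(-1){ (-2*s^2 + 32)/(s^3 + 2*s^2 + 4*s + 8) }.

f(t) = 5*sin(2*t) - 5*cos(2*t) + 3*exp(-2*t)

Factor the denominator: s^3 + 2*s^2 + 4*s + 8 = (s + 2)*(s^2 + 4).
Partial fraction decomposition gives [3/(s + 2)] + [-5*s/(s^2 + 4)] + [10/(s^2 + 4)].
Invert each term: 3/(s + 2) ↔ 3e^(-2t); -5·s/(s^2 + 4) ↔ -5cos(2t); 5·2/(s^2 + 4) ↔ 5sin(2t).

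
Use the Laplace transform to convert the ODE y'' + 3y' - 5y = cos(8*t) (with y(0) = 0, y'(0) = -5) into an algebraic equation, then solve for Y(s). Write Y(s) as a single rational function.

Y(s) = (-5*s^2 + s - 320)/(s^4 + 3*s^3 + 59*s^2 + 192*s - 320)

Apply the Laplace transform to the equation.
The derivative rules (L{y''} = s^2 Y - s·y(0) - y'(0) and L{y'} = sY - y(0), with y(0) = 0, y'(0) = -5) turn the left side into (s^2 + 3*s - 5)Y - (-5).
The right side is L{cos(8*t)} = s/(s^2 + 64).
So (s^2 + 3*s - 5)Y = s/(s^2 + 64) + (-5).
Solve for Y(s) and write it as one ratio of polynomials.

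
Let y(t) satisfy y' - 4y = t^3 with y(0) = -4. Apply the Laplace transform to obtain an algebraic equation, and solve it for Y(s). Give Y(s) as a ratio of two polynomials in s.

Y(s) = (-4*s^4 + 6)/(s^5 - 4*s^4)

Laplace-transform each side.
With L{y'} = sY - y(0) = sY - (-4): the LHS transforms to (s - 4)Y - (-4).
The right side is L{t^3} = 6/s^4.
So (s - 4)Y = 6/s^4 + (-4).
Solve for Y(s) and write it as one ratio of polynomials.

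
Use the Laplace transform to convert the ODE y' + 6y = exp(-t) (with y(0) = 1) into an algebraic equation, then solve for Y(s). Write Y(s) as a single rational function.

Y(s) = (s + 2)/(s^2 + 7*s + 6)

Laplace-transform each side.
With L{y'} = sY - y(0) = sY - 1: the LHS transforms to (s + 6)Y - (1).
The right side is L{exp(-t)} = 1/(s + 1).
So (s + 6)Y = 1/(s + 1) + (1).
Isolate Y and clear denominators.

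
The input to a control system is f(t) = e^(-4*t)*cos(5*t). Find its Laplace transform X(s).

L{cos(5t)} = s/(s^2 + 25).
By the first shifting theorem, multiplying by e^(-4t) replaces s with s + 4.

X(s) = (s + 4)/((s + 4)^2 + 25)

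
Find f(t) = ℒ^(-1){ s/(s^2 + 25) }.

f(t) = cos(5*t)

Since L{cos(5t)} = s/(s^2 + 25), the inverse is cos(5*t).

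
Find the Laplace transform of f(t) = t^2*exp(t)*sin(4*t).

8*(3*s^2 - 6*s - 13)/(s^2 - 2*s + 17)^3

L{sin(4t)} = 4/(s^2 + 16).
Multiplying by e^(t) shifts s → s - 1, so L{exp(t)*sin(4*t)} = 4/((s - 1)^2 + 16).
Then apply L{t^2·g(t)} = (-1)^2 d^2/ds^2[G(s)] with G(s) = 4/((s - 1)^2 + 16):
differentiating 2 times and applying the sign gives 8*(3*s^2 - 6*s - 13)/(s^2 - 2*s + 17)^3.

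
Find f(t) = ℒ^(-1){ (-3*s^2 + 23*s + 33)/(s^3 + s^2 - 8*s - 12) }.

Factor the denominator: s^3 + s^2 - 8*s - 12 = (s - 3)*(s + 2)^2.
Partial fraction decomposition gives [-6/(s + 2)] + [5/(s + 2)^2] + [3/(s - 3)].
Invert each term: -6/(s + 2) ↔ -6e^(-2t); 5/(s + 2)^2 ↔ 5t·e^(-2t); 3/(s - 3) ↔ 3e^(3t).

f(t) = 5*t*exp(-2*t) + 3*exp(3*t) - 6*exp(-2*t)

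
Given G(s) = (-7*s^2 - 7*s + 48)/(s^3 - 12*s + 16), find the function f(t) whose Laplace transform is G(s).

f(t) = t*exp(2*t) - 6*exp(2*t) - exp(-4*t)

Factor the denominator: s^3 - 12*s + 16 = (s - 2)^2*(s + 4).
Partial fraction decomposition gives [-6/(s - 2)] + [(s - 2)^(-2)] + [-1/(s + 4)].
Invert each term: -6/(s - 2) ↔ -6e^(2t); 1/(s - 2)^2 ↔ t·e^(2t); -1/(s + 4) ↔ -e^(-4t).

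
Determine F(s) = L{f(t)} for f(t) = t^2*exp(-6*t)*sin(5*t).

L{sin(5t)} = 5/(s^2 + 25).
Multiplying by e^(-6t) shifts s → s + 6, so L{exp(-6*t)*sin(5*t)} = 5/((s + 6)^2 + 25).
Then apply L{t^2·g(t)} = (-1)^2 d^2/ds^2[G(s)] with G(s) = 5/((s + 6)^2 + 25):
differentiating 2 times and applying the sign gives 10*(3*s^2 + 36*s + 83)/(s^2 + 12*s + 61)^3.

F(s) = 10*(3*s^2 + 36*s + 83)/(s^2 + 12*s + 61)^3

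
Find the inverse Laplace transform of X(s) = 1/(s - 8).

exp(8*t)

Since L{e^(8t)} = 1/(s - 8), the inverse is exp(8*t).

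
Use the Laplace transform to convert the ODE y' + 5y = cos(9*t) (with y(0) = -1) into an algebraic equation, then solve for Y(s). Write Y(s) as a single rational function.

Y(s) = (-s^2 + s - 81)/(s^3 + 5*s^2 + 81*s + 405)

Take the Laplace transform of both sides.
The derivative rules (L{y'} = sY - y(0) = sY - (-1)) turn the left side into (s + 5)Y - (-1).
The right side is L{cos(9*t)} = s/(s^2 + 81).
So (s + 5)Y = s/(s^2 + 81) + (-1).
Isolate Y and clear denominators.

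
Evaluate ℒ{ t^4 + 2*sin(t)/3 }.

By linearity of the Laplace transform, transform each term separately.
(2/3)·[L{sin(t)} = 1/(s^2 + 1)]; L{t^4} = 4!/s^5 = 24/s^5.

2/(3*(s^2 + 1)) + 24/s^5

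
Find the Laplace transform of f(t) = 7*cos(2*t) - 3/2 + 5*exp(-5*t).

7*s/(s^2 + 4) + 5/(s + 5) - 3/(2*s)

By linearity of the Laplace transform, transform each term separately.
(5)·[L{e^(-5t)} = 1/(s + 5)]; (7)·[L{cos(2t)} = s/(s^2 + 4)]; L{-3/2} = (-3/2)/s.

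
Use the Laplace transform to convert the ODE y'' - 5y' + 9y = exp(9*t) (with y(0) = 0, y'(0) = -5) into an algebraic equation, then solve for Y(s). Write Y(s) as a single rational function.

Y(s) = (-5*s + 46)/(s^3 - 14*s^2 + 54*s - 81)

Transform both sides with L{·}.
Using L{y''} = s^2 Y - s·y(0) - y'(0) and L{y'} = sY - y(0), with y(0) = 0, y'(0) = -5, the left side becomes (s^2 - 5*s + 9)Y - (-5).
The right side is L{exp(9*t)} = 1/(s - 9).
So (s^2 - 5*s + 9)Y = 1/(s - 9) + (-5).
Divide through and combine into a single rational function.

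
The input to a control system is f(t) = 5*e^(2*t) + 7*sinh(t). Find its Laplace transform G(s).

By linearity of the Laplace transform, transform each term separately.
(5)·[L{e^(2t)} = 1/(s - 2)]; (7)·[L{sinh(t)} = 1/(s^2 - 1)].

G(s) = 7/(s^2 - 1) + 5/(s - 2)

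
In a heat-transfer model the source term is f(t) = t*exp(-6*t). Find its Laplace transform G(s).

G(s) = (s + 6)^(-2)

L{t} = 1!/s^2 = 1/s^2.
By the first shifting theorem, multiplying by e^(-6t) replaces s with s + 6.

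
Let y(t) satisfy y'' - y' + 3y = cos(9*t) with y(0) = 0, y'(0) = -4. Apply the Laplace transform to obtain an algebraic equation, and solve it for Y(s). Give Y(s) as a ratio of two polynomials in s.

Y(s) = (-4*s^2 + s - 324)/(s^4 - s^3 + 84*s^2 - 81*s + 243)

Take the Laplace transform of both sides.
With L{y''} = s^2 Y - s·y(0) - y'(0) and L{y'} = sY - y(0), with y(0) = 0, y'(0) = -4: the LHS transforms to (s^2 - s + 3)Y - (-4).
The right side is L{cos(9*t)} = s/(s^2 + 81).
So (s^2 - s + 3)Y = s/(s^2 + 81) + (-4).
Divide through and combine into a single rational function.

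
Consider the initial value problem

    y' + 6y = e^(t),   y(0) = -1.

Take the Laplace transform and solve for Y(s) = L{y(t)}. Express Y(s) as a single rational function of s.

Y(s) = (-s + 2)/(s^2 + 5*s - 6)

Apply the Laplace transform to the equation.
With L{y'} = sY - y(0) = sY - (-1): the LHS transforms to (s + 6)Y - (-1).
The right side is L{e^(t)} = 1/(s - 1).
So (s + 6)Y = 1/(s - 1) + (-1).
Isolate Y and clear denominators.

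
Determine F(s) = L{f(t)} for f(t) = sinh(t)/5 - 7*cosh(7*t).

Apply the Laplace transform termwise.
(-7)·[L{cosh(7t)} = s/(s^2 - 49)]; (1/5)·[L{sinh(t)} = 1/(s^2 - 1)].

F(s) = -7*s/(s^2 - 49) + 1/(5*(s^2 - 1))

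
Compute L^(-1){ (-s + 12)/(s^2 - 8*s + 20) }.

4*exp(4*t)*sin(2*t) - exp(4*t)*cos(2*t)

Complete the square in the denominator: s^2 - 8*s + 20 = (s - 4)^2 + 2^2.
Split the numerator to match: -s + 12 = -1·(s - 4) + 4·2.
Invert each term: -1·(s - 4)/((s - 4)^2 + 4) ↔ -e^(4t)cos(2t); 4·2/((s - 4)^2 + 4) ↔ 4e^(4t)sin(2t).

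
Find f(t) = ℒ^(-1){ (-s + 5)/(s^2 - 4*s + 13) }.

f(t) = exp(2*t)*sin(3*t) - exp(2*t)*cos(3*t)

Complete the square in the denominator: s^2 - 4*s + 13 = (s - 2)^2 + 3^2.
Split the numerator to match: -s + 5 = -1·(s - 2) + 1·3.
Invert each term: -1·(s - 2)/((s - 2)^2 + 9) ↔ -e^(2t)cos(3t); 1·3/((s - 2)^2 + 9) ↔ e^(2t)sin(3t).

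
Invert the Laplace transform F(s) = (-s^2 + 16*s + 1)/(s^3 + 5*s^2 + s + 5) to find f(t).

Factor the denominator: s^3 + 5*s^2 + s + 5 = (s + 5)*(s^2 + 1).
Partial fraction decomposition gives [-4/(s + 5)] + [3*s/(s^2 + 1)] + [1/(s^2 + 1)].
Invert each term: -4/(s + 5) ↔ -4e^(-5t); 3·s/(s^2 + 1) ↔ 3cos(t); 1·1/(s^2 + 1) ↔ sin(t).

f(t) = sin(t) + 3*cos(t) - 4*exp(-5*t)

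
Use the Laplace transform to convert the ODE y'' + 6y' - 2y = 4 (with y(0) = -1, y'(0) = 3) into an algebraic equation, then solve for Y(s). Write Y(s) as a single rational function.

Y(s) = (-s^2 - 3*s + 4)/(s^3 + 6*s^2 - 2*s)

Laplace-transform each side.
With L{y''} = s^2 Y - s·y(0) - y'(0) and L{y'} = sY - y(0), with y(0) = -1, y'(0) = 3: the LHS transforms to (s^2 + 6*s - 2)Y - (-s - 3).
The right side is L{4} = 4/s.
So (s^2 + 6*s - 2)Y = 4/s + (-s - 3).
Divide through and combine into a single rational function.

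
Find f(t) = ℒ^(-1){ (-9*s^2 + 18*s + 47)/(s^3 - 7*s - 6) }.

f(t) = exp(3*t) - 5*exp(-t) - 5*exp(-2*t)

Factor the denominator: s^3 - 7*s - 6 = (s - 3)*(s + 1)*(s + 2).
Partial fraction decomposition gives [-5/(s + 1)] + [-5/(s + 2)] + [1/(s - 3)].
Invert each term: -5/(s + 1) ↔ -5e^(-t); -5/(s + 2) ↔ -5e^(-2t); 1/(s - 3) ↔ e^(3t).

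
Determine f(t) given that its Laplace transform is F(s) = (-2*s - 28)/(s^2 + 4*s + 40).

f(t) = -4*exp(-2*t)*sin(6*t) - 2*exp(-2*t)*cos(6*t)

Complete the square in the denominator: s^2 + 4*s + 40 = (s + 2)^2 + 6^2.
Split the numerator to match: -2*s - 28 = -2·(s + 2) - 4·6.
Invert each term: -2·(s + 2)/((s + 2)^2 + 36) ↔ -2e^(-2t)cos(6t); -4·6/((s + 2)^2 + 36) ↔ -4e^(-2t)sin(6t).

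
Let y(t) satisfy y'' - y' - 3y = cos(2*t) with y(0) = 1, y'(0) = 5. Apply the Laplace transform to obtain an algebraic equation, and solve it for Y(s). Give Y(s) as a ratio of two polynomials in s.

Y(s) = (s^3 + 4*s^2 + 5*s + 16)/(s^4 - s^3 + s^2 - 4*s - 12)

Take the Laplace transform of both sides.
Using L{y''} = s^2 Y - s·y(0) - y'(0) and L{y'} = sY - y(0), with y(0) = 1, y'(0) = 5, the left side becomes (s^2 - s - 3)Y - (s + 4).
The right side is L{cos(2*t)} = s/(s^2 + 4).
So (s^2 - s - 3)Y = s/(s^2 + 4) + (s + 4).
Isolate Y and clear denominators.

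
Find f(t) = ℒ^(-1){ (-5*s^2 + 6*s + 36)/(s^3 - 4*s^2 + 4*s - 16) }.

Factor the denominator: s^3 - 4*s^2 + 4*s - 16 = (s - 4)*(s^2 + 4).
Partial fraction decomposition gives [-1/(s - 4)] + [-4*s/(s^2 + 4)] + [-10/(s^2 + 4)].
Invert each term: -1/(s - 4) ↔ -e^(4t); -4·s/(s^2 + 4) ↔ -4cos(2t); -5·2/(s^2 + 4) ↔ -5sin(2t).

f(t) = -exp(4*t) - 5*sin(2*t) - 4*cos(2*t)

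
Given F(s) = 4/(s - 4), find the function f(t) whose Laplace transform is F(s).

f(t) = 4*exp(4*t)

Since L{e^(4t)} = 1/(s - 4), the inverse is e^(4*t), scaled by 4.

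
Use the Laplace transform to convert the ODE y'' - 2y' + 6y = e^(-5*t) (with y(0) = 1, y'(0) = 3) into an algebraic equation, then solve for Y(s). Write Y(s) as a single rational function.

Apply the Laplace transform to the equation.
The derivative rules (L{y''} = s^2 Y - s·y(0) - y'(0) and L{y'} = sY - y(0), with y(0) = 1, y'(0) = 3) turn the left side into (s^2 - 2*s + 6)Y - (s + 1).
The right side is L{e^(-5*t)} = 1/(s + 5).
So (s^2 - 2*s + 6)Y = 1/(s + 5) + (s + 1).
Solve for Y(s) and write it as one ratio of polynomials.

Y(s) = (s^2 + 6*s + 6)/(s^3 + 3*s^2 - 4*s + 30)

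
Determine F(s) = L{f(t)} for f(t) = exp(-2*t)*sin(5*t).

F(s) = 5/((s + 2)^2 + 25)

L{sin(5t)} = 5/(s^2 + 25).
By the first shifting theorem, multiplying by e^(-2t) replaces s with s + 2.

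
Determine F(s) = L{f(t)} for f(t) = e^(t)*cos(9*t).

L{cos(9t)} = s/(s^2 + 81).
By the first shifting theorem, multiplying by e^(t) replaces s with s - 1.

F(s) = (s - 1)/((s - 1)^2 + 81)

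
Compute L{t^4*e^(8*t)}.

24/(s - 8)^5

L{t^4} = 4!/s^5 = 24/s^5.
By the first shifting theorem, multiplying by e^(8t) replaces s with s - 8.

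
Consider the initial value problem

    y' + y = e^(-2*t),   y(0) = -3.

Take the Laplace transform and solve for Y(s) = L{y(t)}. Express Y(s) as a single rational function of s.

Take the Laplace transform of both sides.
With L{y'} = sY - y(0) = sY - (-3): the LHS transforms to (s + 1)Y - (-3).
The right side is L{e^(-2*t)} = 1/(s + 2).
So (s + 1)Y = 1/(s + 2) + (-3).
Divide through and combine into a single rational function.

Y(s) = (-3*s - 5)/(s^2 + 3*s + 2)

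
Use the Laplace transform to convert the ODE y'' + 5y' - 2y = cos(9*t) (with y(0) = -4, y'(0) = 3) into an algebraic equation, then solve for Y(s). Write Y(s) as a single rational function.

Transform both sides with L{·}.
The derivative rules (L{y''} = s^2 Y - s·y(0) - y'(0) and L{y'} = sY - y(0), with y(0) = -4, y'(0) = 3) turn the left side into (s^2 + 5*s - 2)Y - (-4*s - 17).
The right side is L{cos(9*t)} = s/(s^2 + 81).
So (s^2 + 5*s - 2)Y = s/(s^2 + 81) + (-4*s - 17).
Isolate Y and clear denominators.

Y(s) = (-4*s^3 - 17*s^2 - 323*s - 1377)/(s^4 + 5*s^3 + 79*s^2 + 405*s - 162)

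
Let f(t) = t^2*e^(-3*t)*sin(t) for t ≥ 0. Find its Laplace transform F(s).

F(s) = 2*(3*s^2 + 18*s + 26)/(s^2 + 6*s + 10)^3

L{sin(t)} = 1/(s^2 + 1).
Multiplying by e^(-3t) shifts s → s + 3, so L{e^(-3*t)*sin(t)} = 1/((s + 3)^2 + 1).
Then apply L{t^2·g(t)} = (-1)^2 d^2/ds^2[G(s)] with G(s) = 1/((s + 3)^2 + 1):
differentiating 2 times and applying the sign gives 2*(3*s^2 + 18*s + 26)/(s^2 + 6*s + 10)^3.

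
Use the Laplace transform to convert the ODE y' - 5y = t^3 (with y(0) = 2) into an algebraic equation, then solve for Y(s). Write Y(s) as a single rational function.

Y(s) = (2*s^4 + 6)/(s^5 - 5*s^4)

Apply the Laplace transform to the equation.
Using L{y'} = sY - y(0) = sY - 2, the left side becomes (s - 5)Y - (2).
The right side is L{t^3} = 6/s^4.
So (s - 5)Y = 6/s^4 + (2).
Solve for Y(s) and write it as one ratio of polynomials.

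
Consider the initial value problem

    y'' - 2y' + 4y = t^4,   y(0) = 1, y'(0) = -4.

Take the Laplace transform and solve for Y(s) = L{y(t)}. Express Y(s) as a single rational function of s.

Apply the Laplace transform to the equation.
With L{y''} = s^2 Y - s·y(0) - y'(0) and L{y'} = sY - y(0), with y(0) = 1, y'(0) = -4: the LHS transforms to (s^2 - 2*s + 4)Y - (s - 6).
The right side is L{t^4} = 24/s^5.
So (s^2 - 2*s + 4)Y = 24/s^5 + (s - 6).
Isolate Y and clear denominators.

Y(s) = (s^6 - 6*s^5 + 24)/(s^7 - 2*s^6 + 4*s^5)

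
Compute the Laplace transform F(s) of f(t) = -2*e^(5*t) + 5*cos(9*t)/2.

F(s) = 5*s/(2*(s^2 + 81)) - 2/(s - 5)

The transform is linear, so treat each term independently.
(-2)·[L{e^(5t)} = 1/(s - 5)]; (5/2)·[L{cos(9t)} = s/(s^2 + 81)].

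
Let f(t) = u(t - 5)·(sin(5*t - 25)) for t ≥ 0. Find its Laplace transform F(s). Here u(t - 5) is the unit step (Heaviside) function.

F(s) = 5*exp(-5*s)/(s^2 + 25)

By the second shifting theorem, L{u(t - c)·g(t - c)} = e^(-cs)·G(s) with c = 5 and G(s) = L{g(t)}.
L{sin(5t)} = 5/(s^2 + 25).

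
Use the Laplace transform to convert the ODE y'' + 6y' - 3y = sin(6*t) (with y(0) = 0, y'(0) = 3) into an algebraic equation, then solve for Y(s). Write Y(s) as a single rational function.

Y(s) = (3*s^2 + 114)/(s^4 + 6*s^3 + 33*s^2 + 216*s - 108)

Laplace-transform each side.
Using L{y''} = s^2 Y - s·y(0) - y'(0) and L{y'} = sY - y(0), with y(0) = 0, y'(0) = 3, the left side becomes (s^2 + 6*s - 3)Y - (3).
The right side is L{sin(6*t)} = 6/(s^2 + 36).
So (s^2 + 6*s - 3)Y = 6/(s^2 + 36) + (3).
Solve for Y(s) and write it as one ratio of polynomials.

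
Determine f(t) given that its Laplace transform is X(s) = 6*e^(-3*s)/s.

The factor e^(-3s) signals a time shift by c = 3 (second shifting theorem).
L{6} = 6/s, so L^-1{6/s} = 6.
Hence the inverse is u(t - 3) times that function evaluated at t - 3.

f(t) = Heaviside(t - 3)*(6)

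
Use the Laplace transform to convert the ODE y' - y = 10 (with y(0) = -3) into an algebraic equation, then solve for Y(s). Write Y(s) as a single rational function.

Y(s) = (-3*s + 10)/(s^2 - s)

Laplace-transform each side.
With L{y'} = sY - y(0) = sY - (-3): the LHS transforms to (s - 1)Y - (-3).
The right side is L{10} = 10/s.
So (s - 1)Y = 10/s + (-3).
Isolate Y and clear denominators.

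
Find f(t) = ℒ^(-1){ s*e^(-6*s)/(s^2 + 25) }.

The factor e^(-6s) signals a time shift by c = 6 (second shifting theorem).
L{cos(5t)} = s/(s^2 + 25), so L^-1{s/(s^2 + 25)} = cos(5*t).
Hence the inverse is u(t - 6) times that function evaluated at t - 6.

f(t) = Heaviside(t - 6)*(cos(5*t - 30))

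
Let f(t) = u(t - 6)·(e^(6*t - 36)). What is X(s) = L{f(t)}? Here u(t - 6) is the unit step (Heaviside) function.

X(s) = exp(-6*s)/(s - 6)

By the second shifting theorem, L{u(t - c)·g(t - c)} = e^(-cs)·G(s) with c = 6 and G(s) = L{g(t)}.
L{e^(6t)} = 1/(s - 6).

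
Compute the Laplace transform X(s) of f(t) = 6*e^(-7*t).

X(s) = 6/(s + 7)

L{6} = 6/s.
By the first shifting theorem, multiplying by e^(-7t) replaces s with s + 7.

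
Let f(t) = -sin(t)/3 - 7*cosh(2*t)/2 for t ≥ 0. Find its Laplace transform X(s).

Apply the Laplace transform termwise.
(-1/3)·[L{sin(t)} = 1/(s^2 + 1)]; (-7/2)·[L{cosh(2t)} = s/(s^2 - 4)].

X(s) = -7*s/(2*(s^2 - 4)) - 1/(3*(s^2 + 1))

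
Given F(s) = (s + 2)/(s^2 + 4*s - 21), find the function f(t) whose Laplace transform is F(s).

Rewrite the denominator: s^2 + 4*s - 21 = (s + 2)^2 - 25.
The form in (s + 2) signals a first-shifting-theorem factor e^(-2t).
Since L{cosh(5t)} = s/(s^2 - 25), the inverse is e^(-2*t)*cosh(5*t).

f(t) = exp(-2*t)*cosh(5*t)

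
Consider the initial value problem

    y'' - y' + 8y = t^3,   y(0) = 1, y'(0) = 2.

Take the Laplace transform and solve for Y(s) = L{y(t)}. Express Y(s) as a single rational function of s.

Apply the Laplace transform to the equation.
The derivative rules (L{y''} = s^2 Y - s·y(0) - y'(0) and L{y'} = sY - y(0), with y(0) = 1, y'(0) = 2) turn the left side into (s^2 - s + 8)Y - (s + 1).
The right side is L{t^3} = 6/s^4.
So (s^2 - s + 8)Y = 6/s^4 + (s + 1).
Isolate Y and clear denominators.

Y(s) = (s^5 + s^4 + 6)/(s^6 - s^5 + 8*s^4)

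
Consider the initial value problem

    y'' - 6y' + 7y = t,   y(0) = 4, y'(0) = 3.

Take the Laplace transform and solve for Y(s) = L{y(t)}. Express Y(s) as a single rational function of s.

Transform both sides with L{·}.
With L{y''} = s^2 Y - s·y(0) - y'(0) and L{y'} = sY - y(0), with y(0) = 4, y'(0) = 3: the LHS transforms to (s^2 - 6*s + 7)Y - (4*s - 21).
The right side is L{t} = s^(-2).
So (s^2 - 6*s + 7)Y = s^(-2) + (4*s - 21).
Solve for Y(s) and write it as one ratio of polynomials.

Y(s) = (4*s^3 - 21*s^2 + 1)/(s^4 - 6*s^3 + 7*s^2)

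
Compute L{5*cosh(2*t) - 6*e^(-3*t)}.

Apply the Laplace transform termwise.
(5)·[L{cosh(2t)} = s/(s^2 - 4)]; (-6)·[L{e^(-3t)} = 1/(s + 3)].

5*s/(s^2 - 4) - 6/(s + 3)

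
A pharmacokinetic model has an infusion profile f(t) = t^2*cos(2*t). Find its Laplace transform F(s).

L{cos(2t)} = s/(s^2 + 4).
Then apply L{t^2·g(t)} = (-1)^2 d^2/ds^2[G(s)] with G(s) = s/(s^2 + 4):
differentiating 2 times and applying the sign gives 2*s*(s^2 - 12)/(s^2 + 4)^3.

F(s) = 2*s*(s^2 - 12)/(s^2 + 4)^3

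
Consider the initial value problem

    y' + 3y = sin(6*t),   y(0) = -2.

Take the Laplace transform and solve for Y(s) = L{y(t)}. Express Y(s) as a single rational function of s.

Apply the Laplace transform to the equation.
Using L{y'} = sY - y(0) = sY - (-2), the left side becomes (s + 3)Y - (-2).
The right side is L{sin(6*t)} = 6/(s^2 + 36).
So (s + 3)Y = 6/(s^2 + 36) + (-2).
Isolate Y and clear denominators.

Y(s) = (-2*s^2 - 66)/(s^3 + 3*s^2 + 36*s + 108)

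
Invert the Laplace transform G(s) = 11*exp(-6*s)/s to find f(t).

The factor e^(-6s) signals a time shift by c = 6 (second shifting theorem).
L{11} = 11/s, so L^-1{11/s} = 11.
Hence the inverse is u(t - 6) times that function evaluated at t - 6.

f(t) = Heaviside(t - 6)*(11)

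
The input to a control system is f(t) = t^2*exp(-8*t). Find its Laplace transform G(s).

L{t^2} = 2!/s^3 = 2/s^3.
By the first shifting theorem, multiplying by e^(-8t) replaces s with s + 8.

G(s) = 2/(s + 8)^3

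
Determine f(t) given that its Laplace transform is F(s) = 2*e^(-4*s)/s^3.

The factor e^(-4s) signals a time shift by c = 4 (second shifting theorem).
L{t^2} = 2!/s^3 = 2/s^3, so L^-1{2/s^3} = t^2.
Hence the inverse is u(t - 4) times that function evaluated at t - 4.

f(t) = Heaviside(t - 4)*((t - 4)^2)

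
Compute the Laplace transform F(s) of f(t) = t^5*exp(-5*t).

F(s) = 120/(s + 5)^6

L{t^5} = 5!/s^6 = 120/s^6.
By the first shifting theorem, multiplying by e^(-5t) replaces s with s + 5.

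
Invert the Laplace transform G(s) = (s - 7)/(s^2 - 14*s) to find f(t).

Rewrite the denominator: s^2 - 14*s = (s - 7)^2 - 49.
The form in (s - 7) signals a first-shifting-theorem factor e^(7t).
Since L{cosh(7t)} = s/(s^2 - 49), the inverse is e^(7*t)*cosh(7*t).

f(t) = exp(7*t)*cosh(7*t)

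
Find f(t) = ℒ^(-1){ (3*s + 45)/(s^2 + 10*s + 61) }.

Complete the square in the denominator: s^2 + 10*s + 61 = (s + 5)^2 + 6^2.
Split the numerator to match: 3*s + 45 = 3·(s + 5) + 5·6.
Invert each term: 3·(s + 5)/((s + 5)^2 + 36) ↔ 3e^(-5t)cos(6t); 5·6/((s + 5)^2 + 36) ↔ 5e^(-5t)sin(6t).

f(t) = 5*exp(-5*t)*sin(6*t) + 3*exp(-5*t)*cos(6*t)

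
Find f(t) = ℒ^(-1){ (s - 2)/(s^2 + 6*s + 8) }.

Factor the denominator: s^2 + 6*s + 8 = (s + 2)*(s + 4).
Partial fraction decomposition gives [-2/(s + 2)] + [3/(s + 4)].
Invert each term: -2/(s + 2) ↔ -2e^(-2t); 3/(s + 4) ↔ 3e^(-4t).

f(t) = -2*exp(-2*t) + 3*exp(-4*t)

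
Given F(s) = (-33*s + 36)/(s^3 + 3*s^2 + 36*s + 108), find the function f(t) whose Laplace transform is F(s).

Factor the denominator: s^3 + 3*s^2 + 36*s + 108 = (s + 3)*(s^2 + 36).
Partial fraction decomposition gives [3/(s + 3)] + [-3*s/(s^2 + 36)] + [-24/(s^2 + 36)].
Invert each term: 3/(s + 3) ↔ 3e^(-3t); -3·s/(s^2 + 36) ↔ -3cos(6t); -4·6/(s^2 + 36) ↔ -4sin(6t).

f(t) = -4*sin(6*t) - 3*cos(6*t) + 3*exp(-3*t)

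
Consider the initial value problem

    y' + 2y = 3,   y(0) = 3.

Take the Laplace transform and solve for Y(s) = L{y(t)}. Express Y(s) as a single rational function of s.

Y(s) = (3*s + 3)/(s^2 + 2*s)

Laplace-transform each side.
Using L{y'} = sY - y(0) = sY - 3, the left side becomes (s + 2)Y - (3).
The right side is L{3} = 3/s.
So (s + 2)Y = 3/s + (3).
Divide through and combine into a single rational function.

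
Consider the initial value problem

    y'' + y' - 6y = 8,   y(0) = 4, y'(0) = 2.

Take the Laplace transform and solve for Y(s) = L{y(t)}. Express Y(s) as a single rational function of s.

Take the Laplace transform of both sides.
With L{y''} = s^2 Y - s·y(0) - y'(0) and L{y'} = sY - y(0), with y(0) = 4, y'(0) = 2: the LHS transforms to (s^2 + s - 6)Y - (4*s + 6).
The right side is L{8} = 8/s.
So (s^2 + s - 6)Y = 8/s + (4*s + 6).
Divide through and combine into a single rational function.

Y(s) = (4*s^2 + 6*s + 8)/(s^3 + s^2 - 6*s)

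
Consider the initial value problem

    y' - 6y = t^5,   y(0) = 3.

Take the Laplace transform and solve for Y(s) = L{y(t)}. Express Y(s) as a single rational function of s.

Y(s) = (3*s^6 + 120)/(s^7 - 6*s^6)

Transform both sides with L{·}.
With L{y'} = sY - y(0) = sY - 3: the LHS transforms to (s - 6)Y - (3).
The right side is L{t^5} = 120/s^6.
So (s - 6)Y = 120/s^6 + (3).
Solve for Y(s) and write it as one ratio of polynomials.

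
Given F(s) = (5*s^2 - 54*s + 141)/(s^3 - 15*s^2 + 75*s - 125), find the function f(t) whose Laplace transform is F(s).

Factor the denominator: s^3 - 15*s^2 + 75*s - 125 = (s - 5)^3.
Partial fraction decomposition gives [5/(s - 5)] + [-4/(s - 5)^2] + [-4/(s - 5)^3].
Invert each term: 5/(s - 5) ↔ 5e^(5t); -4/(s - 5)^2 ↔ -4t·e^(5t); -4/(s - 5)^3 ↔ (-2)t^2·e^(5t).

f(t) = -2*t^2*exp(5*t) - 4*t*exp(5*t) + 5*exp(5*t)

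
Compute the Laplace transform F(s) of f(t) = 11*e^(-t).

F(s) = 11/(s + 1)

L{11} = 11/s.
By the first shifting theorem, multiplying by e^(-t) replaces s with s + 1.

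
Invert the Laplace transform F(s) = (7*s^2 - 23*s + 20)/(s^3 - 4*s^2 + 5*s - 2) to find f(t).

f(t) = -4*t*exp(t) + 2*exp(2*t) + 5*exp(t)

Factor the denominator: s^3 - 4*s^2 + 5*s - 2 = (s - 2)*(s - 1)^2.
Partial fraction decomposition gives [5/(s - 1)] + [-4/(s - 1)^2] + [2/(s - 2)].
Invert each term: 5/(s - 1) ↔ 5e^(t); -4/(s - 1)^2 ↔ -4t·e^(t); 2/(s - 2) ↔ 2e^(2t).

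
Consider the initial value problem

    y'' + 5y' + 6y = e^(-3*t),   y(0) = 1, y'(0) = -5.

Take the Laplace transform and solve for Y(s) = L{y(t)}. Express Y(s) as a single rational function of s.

Y(s) = (s^2 + 3*s + 1)/(s^3 + 8*s^2 + 21*s + 18)

Transform both sides with L{·}.
With L{y''} = s^2 Y - s·y(0) - y'(0) and L{y'} = sY - y(0), with y(0) = 1, y'(0) = -5: the LHS transforms to (s^2 + 5*s + 6)Y - (s).
The right side is L{e^(-3*t)} = 1/(s + 3).
So (s^2 + 5*s + 6)Y = 1/(s + 3) + (s).
Divide through and combine into a single rational function.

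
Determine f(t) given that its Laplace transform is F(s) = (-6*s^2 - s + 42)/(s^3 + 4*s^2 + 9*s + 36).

Factor the denominator: s^3 + 4*s^2 + 9*s + 36 = (s + 4)*(s^2 + 9).
Partial fraction decomposition gives [-2/(s + 4)] + [-4*s/(s^2 + 9)] + [15/(s^2 + 9)].
Invert each term: -2/(s + 4) ↔ -2e^(-4t); -4·s/(s^2 + 9) ↔ -4cos(3t); 5·3/(s^2 + 9) ↔ 5sin(3t).

f(t) = 5*sin(3*t) - 4*cos(3*t) - 2*exp(-4*t)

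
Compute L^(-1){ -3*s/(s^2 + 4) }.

Since L{cos(2t)} = s/(s^2 + 4), the inverse is cos(2*t), scaled by -3.

-3*cos(2*t)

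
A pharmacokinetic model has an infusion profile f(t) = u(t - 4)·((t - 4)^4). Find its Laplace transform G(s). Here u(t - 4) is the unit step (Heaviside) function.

G(s) = 24*exp(-4*s)/s^5

By the second shifting theorem, L{u(t - c)·g(t - c)} = e^(-cs)·H(s) with c = 4 and H(s) = L{g(t)}.
L{t^4} = 4!/s^5 = 24/s^5.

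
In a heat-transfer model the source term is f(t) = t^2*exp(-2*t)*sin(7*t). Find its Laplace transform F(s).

L{sin(7t)} = 7/(s^2 + 49).
Multiplying by e^(-2t) shifts s → s + 2, so L{exp(-2*t)*sin(7*t)} = 7/((s + 2)^2 + 49).
Then apply L{t^2·g(t)} = (-1)^2 d^2/ds^2[G(s)] with G(s) = 7/((s + 2)^2 + 49):
differentiating 2 times and applying the sign gives 14*(3*s^2 + 12*s - 37)/(s^2 + 4*s + 53)^3.

F(s) = 14*(3*s^2 + 12*s - 37)/(s^2 + 4*s + 53)^3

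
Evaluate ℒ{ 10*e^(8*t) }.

L{10} = 10/s.
By the first shifting theorem, multiplying by e^(8t) replaces s with s - 8.

10/(s - 8)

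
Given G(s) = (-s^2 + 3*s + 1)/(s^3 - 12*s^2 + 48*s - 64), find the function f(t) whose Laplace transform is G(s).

f(t) = -3*t^2*exp(4*t)/2 - 5*t*exp(4*t) - exp(4*t)

Factor the denominator: s^3 - 12*s^2 + 48*s - 64 = (s - 4)^3.
Partial fraction decomposition gives [-1/(s - 4)] + [-5/(s - 4)^2] + [-3/(s - 4)^3].
Invert each term: -1/(s - 4) ↔ -e^(4t); -5/(s - 4)^2 ↔ -5t·e^(4t); -3/(s - 4)^3 ↔ (-3/2)t^2·e^(4t).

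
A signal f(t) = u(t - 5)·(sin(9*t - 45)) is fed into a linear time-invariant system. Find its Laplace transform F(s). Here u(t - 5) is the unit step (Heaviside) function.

By the second shifting theorem, L{u(t - c)·g(t - c)} = e^(-cs)·G(s) with c = 5 and G(s) = L{g(t)}.
L{sin(9t)} = 9/(s^2 + 81).

F(s) = 9*exp(-5*s)/(s^2 + 81)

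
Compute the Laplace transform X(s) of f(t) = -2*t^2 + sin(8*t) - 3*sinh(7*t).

Apply the Laplace transform termwise.
(-3)·[L{sinh(7t)} = 7/(s^2 - 49)]; (-2)·[L{t^2} = 2!/s^3 = 2/s^3]; L{sin(8t)} = 8/(s^2 + 64).

X(s) = 8/(s^2 + 64) - 21/(s^2 - 49) - 4/s^3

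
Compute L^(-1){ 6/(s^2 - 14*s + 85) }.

Rewrite the denominator: s^2 - 14*s + 85 = (s - 7)^2 + 36.
The form in (s - 7) signals a first-shifting-theorem factor e^(7t).
Since L{sin(6t)} = 6/(s^2 + 36), the inverse is exp(7*t)*sin(6*t).

exp(7*t)*sin(6*t)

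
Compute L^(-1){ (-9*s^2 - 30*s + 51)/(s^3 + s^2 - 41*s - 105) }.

Factor the denominator: s^3 + s^2 - 41*s - 105 = (s - 7)*(s + 3)*(s + 5).
Partial fraction decomposition gives [-3/(s + 3)] + [-5/(s - 7)] + [-1/(s + 5)].
Invert each term: -3/(s + 3) ↔ -3e^(-3t); -5/(s - 7) ↔ -5e^(7t); -1/(s + 5) ↔ -e^(-5t).

-5*exp(7*t) - 3*exp(-3*t) - exp(-5*t)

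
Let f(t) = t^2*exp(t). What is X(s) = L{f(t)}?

X(s) = 2/(s - 1)^3

L{e^(t)} = 1/(s - 1).
Then apply L{t^2·g(t)} = (-1)^2 d^2/ds^2[G(s)] with G(s) = 1/(s - 1):
differentiating 2 times and applying the sign gives 2/(s - 1)^3.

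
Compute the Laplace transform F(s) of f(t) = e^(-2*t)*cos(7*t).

L{cos(7t)} = s/(s^2 + 49).
By the first shifting theorem, multiplying by e^(-2t) replaces s with s + 2.

F(s) = (s + 2)/((s + 2)^2 + 49)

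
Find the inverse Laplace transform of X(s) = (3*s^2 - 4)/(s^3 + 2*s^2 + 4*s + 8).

-2*sin(2*t) + 2*cos(2*t) + exp(-2*t)

Factor the denominator: s^3 + 2*s^2 + 4*s + 8 = (s + 2)*(s^2 + 4).
Partial fraction decomposition gives [1/(s + 2)] + [2*s/(s^2 + 4)] + [-4/(s^2 + 4)].
Invert each term: 1/(s + 2) ↔ e^(-2t); 2·s/(s^2 + 4) ↔ 2cos(2t); -2·2/(s^2 + 4) ↔ -2sin(2t).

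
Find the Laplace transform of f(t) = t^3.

L{t^3} = 3!/s^4 = 6/s^4.

6/s^4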